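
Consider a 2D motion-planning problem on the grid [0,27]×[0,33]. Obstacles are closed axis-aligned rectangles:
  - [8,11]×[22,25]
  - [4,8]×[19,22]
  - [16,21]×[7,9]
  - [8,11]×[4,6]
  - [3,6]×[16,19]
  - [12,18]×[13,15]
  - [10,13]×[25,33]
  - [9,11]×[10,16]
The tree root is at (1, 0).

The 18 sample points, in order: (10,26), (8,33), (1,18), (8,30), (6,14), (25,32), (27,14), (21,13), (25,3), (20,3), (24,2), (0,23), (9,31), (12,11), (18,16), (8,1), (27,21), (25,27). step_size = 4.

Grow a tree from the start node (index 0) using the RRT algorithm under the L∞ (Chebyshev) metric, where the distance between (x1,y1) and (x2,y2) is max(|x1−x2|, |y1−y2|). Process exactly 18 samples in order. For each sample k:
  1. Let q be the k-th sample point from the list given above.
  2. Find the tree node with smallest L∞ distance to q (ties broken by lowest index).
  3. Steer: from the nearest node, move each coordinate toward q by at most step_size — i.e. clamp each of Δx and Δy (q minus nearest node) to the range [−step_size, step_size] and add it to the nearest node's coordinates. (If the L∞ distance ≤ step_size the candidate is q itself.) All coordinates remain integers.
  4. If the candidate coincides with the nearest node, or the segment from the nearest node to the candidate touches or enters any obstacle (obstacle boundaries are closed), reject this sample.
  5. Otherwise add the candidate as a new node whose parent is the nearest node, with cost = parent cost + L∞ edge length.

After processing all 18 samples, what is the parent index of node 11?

Parent of node 11: 10

1. q=(10,26) nearest=0 d=26 new=(5,4) → add node 1 parent=0 cost=4
2. q=(8,33) nearest=1 d=29 new=(8,8) → add node 2 parent=1 cost=8
3. q=(1,18) nearest=2 d=10 new=(4,12) → add node 3 parent=2 cost=12
4. q=(8,30) nearest=3 d=18 new=(8,16) → add node 4 parent=3 cost=16
5. q=(6,14) nearest=3 d=2 new=(6,14) → add node 5 parent=3 cost=14
6. q=(25,32) nearest=4 d=17 new=(12,20) → add node 6 parent=4 cost=20
7. q=(27,14) nearest=6 d=15 new=(16,16) → add node 7 parent=6 cost=24
8. q=(21,13) nearest=7 d=5 new=(20,13) → blocked by [12,18]×[13,15], reject
9. q=(25,3) nearest=7 d=13 new=(20,12) → blocked by [12,18]×[13,15], reject
10. q=(20,3) nearest=2 d=12 new=(12,4) → blocked by [8,11]×[4,6], reject
11. q=(24,2) nearest=7 d=14 new=(20,12) → blocked by [12,18]×[13,15], reject
12. q=(0,23) nearest=4 d=8 new=(4,20) → blocked by [4,8]×[19,22], reject
13. q=(9,31) nearest=6 d=11 new=(9,24) → blocked by [8,11]×[22,25], reject
14. q=(12,11) nearest=2 d=4 new=(12,11) → blocked by [9,11]×[10,16], reject
15. q=(18,16) nearest=7 d=2 new=(18,16) → add node 8 parent=7 cost=26
16. q=(8,1) nearest=1 d=3 new=(8,1) → add node 9 parent=1 cost=7
17. q=(27,21) nearest=8 d=9 new=(22,20) → add node 10 parent=8 cost=30
18. q=(25,27) nearest=10 d=7 new=(25,24) → add node 11 parent=10 cost=34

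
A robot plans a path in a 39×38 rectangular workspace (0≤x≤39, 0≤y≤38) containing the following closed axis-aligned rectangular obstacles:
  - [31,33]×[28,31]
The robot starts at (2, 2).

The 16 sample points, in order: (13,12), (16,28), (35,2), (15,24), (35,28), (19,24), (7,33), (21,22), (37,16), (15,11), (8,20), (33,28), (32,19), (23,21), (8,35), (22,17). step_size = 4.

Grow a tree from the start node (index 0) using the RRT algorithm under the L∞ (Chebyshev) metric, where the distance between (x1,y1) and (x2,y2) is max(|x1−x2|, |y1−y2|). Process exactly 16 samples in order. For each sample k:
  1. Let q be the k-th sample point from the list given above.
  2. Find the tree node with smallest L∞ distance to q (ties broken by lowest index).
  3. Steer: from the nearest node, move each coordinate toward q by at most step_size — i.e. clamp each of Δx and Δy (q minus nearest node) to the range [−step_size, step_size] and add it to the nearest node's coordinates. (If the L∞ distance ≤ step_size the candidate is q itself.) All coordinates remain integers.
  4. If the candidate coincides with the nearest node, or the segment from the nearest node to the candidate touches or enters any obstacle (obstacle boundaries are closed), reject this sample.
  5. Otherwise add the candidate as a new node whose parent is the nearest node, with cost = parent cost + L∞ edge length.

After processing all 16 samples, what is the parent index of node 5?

Parent of node 5: 4

1. q=(13,12) nearest=0 d=11 new=(6,6) → add node 1 parent=0 cost=4
2. q=(16,28) nearest=1 d=22 new=(10,10) → add node 2 parent=1 cost=8
3. q=(35,2) nearest=2 d=25 new=(14,6) → add node 3 parent=2 cost=12
4. q=(15,24) nearest=2 d=14 new=(14,14) → add node 4 parent=2 cost=12
5. q=(35,28) nearest=4 d=21 new=(18,18) → add node 5 parent=4 cost=16
6. q=(19,24) nearest=5 d=6 new=(19,22) → add node 6 parent=5 cost=20
7. q=(7,33) nearest=6 d=12 new=(15,26) → add node 7 parent=6 cost=24
8. q=(21,22) nearest=6 d=2 new=(21,22) → add node 8 parent=6 cost=22
9. q=(37,16) nearest=8 d=16 new=(25,18) → add node 9 parent=8 cost=26
10. q=(15,11) nearest=4 d=3 new=(15,11) → add node 10 parent=4 cost=15
11. q=(8,20) nearest=4 d=6 new=(10,18) → add node 11 parent=4 cost=16
12. q=(33,28) nearest=9 d=10 new=(29,22) → add node 12 parent=9 cost=30
13. q=(32,19) nearest=12 d=3 new=(32,19) → add node 13 parent=12 cost=33
14. q=(23,21) nearest=8 d=2 new=(23,21) → add node 14 parent=8 cost=24
15. q=(8,35) nearest=7 d=9 new=(11,30) → add node 15 parent=7 cost=28
16. q=(22,17) nearest=9 d=3 new=(22,17) → add node 16 parent=9 cost=29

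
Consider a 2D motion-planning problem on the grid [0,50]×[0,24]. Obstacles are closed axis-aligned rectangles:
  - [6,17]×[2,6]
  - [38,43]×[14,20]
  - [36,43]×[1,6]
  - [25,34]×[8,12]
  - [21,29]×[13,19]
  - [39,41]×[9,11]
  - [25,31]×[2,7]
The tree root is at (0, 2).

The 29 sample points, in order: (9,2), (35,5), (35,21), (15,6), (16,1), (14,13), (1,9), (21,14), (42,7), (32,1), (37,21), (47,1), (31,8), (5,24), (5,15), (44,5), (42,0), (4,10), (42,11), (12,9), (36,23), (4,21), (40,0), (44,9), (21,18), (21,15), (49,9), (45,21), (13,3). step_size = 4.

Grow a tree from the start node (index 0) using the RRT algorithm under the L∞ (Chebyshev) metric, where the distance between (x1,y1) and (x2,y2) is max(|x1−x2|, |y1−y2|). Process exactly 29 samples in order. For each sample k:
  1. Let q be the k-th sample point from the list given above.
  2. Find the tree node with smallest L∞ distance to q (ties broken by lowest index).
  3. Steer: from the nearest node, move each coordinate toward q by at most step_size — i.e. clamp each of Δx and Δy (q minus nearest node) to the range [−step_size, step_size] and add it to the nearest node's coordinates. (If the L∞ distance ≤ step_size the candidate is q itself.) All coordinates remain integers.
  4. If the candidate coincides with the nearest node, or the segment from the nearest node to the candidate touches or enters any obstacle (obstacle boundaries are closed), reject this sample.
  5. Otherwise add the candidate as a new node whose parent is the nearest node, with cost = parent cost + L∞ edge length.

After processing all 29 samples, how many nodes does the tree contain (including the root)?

Node count: 15

1. q=(9,2) nearest=0 d=9 new=(4,2) → add node 1 parent=0 cost=4
2. q=(35,5) nearest=1 d=31 new=(8,5) → blocked by [6,17]×[2,6], reject
3. q=(35,21) nearest=1 d=31 new=(8,6) → blocked by [6,17]×[2,6], reject
4. q=(15,6) nearest=1 d=11 new=(8,6) → blocked by [6,17]×[2,6], reject
5. q=(16,1) nearest=1 d=12 new=(8,1) → add node 2 parent=1 cost=8
6. q=(14,13) nearest=1 d=11 new=(8,6) → blocked by [6,17]×[2,6], reject
7. q=(1,9) nearest=0 d=7 new=(1,6) → add node 3 parent=0 cost=4
8. q=(21,14) nearest=2 d=13 new=(12,5) → blocked by [6,17]×[2,6], reject
9. q=(42,7) nearest=2 d=34 new=(12,5) → blocked by [6,17]×[2,6], reject
10. q=(32,1) nearest=2 d=24 new=(12,1) → add node 4 parent=2 cost=12
11. q=(37,21) nearest=4 d=25 new=(16,5) → blocked by [6,17]×[2,6], reject
12. q=(47,1) nearest=4 d=35 new=(16,1) → add node 5 parent=4 cost=16
13. q=(31,8) nearest=5 d=15 new=(20,5) → blocked by [6,17]×[2,6], reject
14. q=(5,24) nearest=3 d=18 new=(5,10) → add node 6 parent=3 cost=8
15. q=(5,15) nearest=6 d=5 new=(5,14) → add node 7 parent=6 cost=12
16. q=(44,5) nearest=5 d=28 new=(20,5) → blocked by [6,17]×[2,6], reject
17. q=(42,0) nearest=5 d=26 new=(20,0) → add node 8 parent=5 cost=20
18. q=(4,10) nearest=6 d=1 new=(4,10) → add node 9 parent=6 cost=9
19. q=(42,11) nearest=8 d=22 new=(24,4) → add node 10 parent=8 cost=24
20. q=(12,9) nearest=6 d=7 new=(9,9) → add node 11 parent=6 cost=12
21. q=(36,23) nearest=10 d=19 new=(28,8) → blocked by [25,34]×[8,12], reject
22. q=(4,21) nearest=7 d=7 new=(4,18) → add node 12 parent=7 cost=16
23. q=(40,0) nearest=10 d=16 new=(28,0) → blocked by [25,31]×[2,7], reject
24. q=(44,9) nearest=10 d=20 new=(28,8) → blocked by [25,34]×[8,12], reject
25. q=(21,18) nearest=11 d=12 new=(13,13) → add node 13 parent=11 cost=16
26. q=(21,15) nearest=13 d=8 new=(17,15) → add node 14 parent=13 cost=20
27. q=(49,9) nearest=10 d=25 new=(28,8) → blocked by [25,34]×[8,12], reject
28. q=(45,21) nearest=10 d=21 new=(28,8) → blocked by [25,34]×[8,12], reject
29. q=(13,3) nearest=4 d=2 new=(13,3) → blocked by [6,17]×[2,6], reject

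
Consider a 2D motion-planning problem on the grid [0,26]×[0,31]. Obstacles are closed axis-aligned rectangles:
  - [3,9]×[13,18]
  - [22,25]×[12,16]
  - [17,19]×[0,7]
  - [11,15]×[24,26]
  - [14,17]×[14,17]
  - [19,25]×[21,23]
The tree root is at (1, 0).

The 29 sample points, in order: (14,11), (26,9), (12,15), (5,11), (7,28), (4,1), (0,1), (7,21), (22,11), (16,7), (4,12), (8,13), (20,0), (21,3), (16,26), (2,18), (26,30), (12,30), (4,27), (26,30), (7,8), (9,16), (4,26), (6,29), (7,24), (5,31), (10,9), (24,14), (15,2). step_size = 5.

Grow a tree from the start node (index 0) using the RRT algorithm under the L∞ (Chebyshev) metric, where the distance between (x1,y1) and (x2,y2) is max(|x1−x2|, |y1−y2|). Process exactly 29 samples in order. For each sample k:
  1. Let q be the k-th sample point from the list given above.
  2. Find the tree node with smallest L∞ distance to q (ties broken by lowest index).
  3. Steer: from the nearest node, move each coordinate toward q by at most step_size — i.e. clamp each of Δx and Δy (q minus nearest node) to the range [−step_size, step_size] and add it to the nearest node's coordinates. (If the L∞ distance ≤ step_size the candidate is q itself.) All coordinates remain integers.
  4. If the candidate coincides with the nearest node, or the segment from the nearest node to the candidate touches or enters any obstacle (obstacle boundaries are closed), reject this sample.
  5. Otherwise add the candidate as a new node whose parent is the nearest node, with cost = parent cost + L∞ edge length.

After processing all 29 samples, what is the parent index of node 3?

Parent of node 3: 2

1. q=(14,11) nearest=0 d=13 new=(6,5) → add node 1 parent=0 cost=5
2. q=(26,9) nearest=1 d=20 new=(11,9) → add node 2 parent=1 cost=10
3. q=(12,15) nearest=2 d=6 new=(12,14) → add node 3 parent=2 cost=15
4. q=(5,11) nearest=1 d=6 new=(5,10) → add node 4 parent=1 cost=10
5. q=(7,28) nearest=3 d=14 new=(7,19) → blocked by [3,9]×[13,18], reject
6. q=(4,1) nearest=0 d=3 new=(4,1) → add node 5 parent=0 cost=3
7. q=(0,1) nearest=0 d=1 new=(0,1) → add node 6 parent=0 cost=1
8. q=(7,21) nearest=3 d=7 new=(7,19) → blocked by [3,9]×[13,18], reject
9. q=(22,11) nearest=3 d=10 new=(17,11) → add node 7 parent=3 cost=20
10. q=(16,7) nearest=7 d=4 new=(16,7) → add node 8 parent=7 cost=24
11. q=(4,12) nearest=4 d=2 new=(4,12) → add node 9 parent=4 cost=12
12. q=(8,13) nearest=4 d=3 new=(8,13) → blocked by [3,9]×[13,18], reject
13. q=(20,0) nearest=8 d=7 new=(20,2) → blocked by [17,19]×[0,7], reject
14. q=(21,3) nearest=8 d=5 new=(21,3) → blocked by [17,19]×[0,7], reject
15. q=(16,26) nearest=3 d=12 new=(16,19) → blocked by [14,17]×[14,17], reject
16. q=(2,18) nearest=9 d=6 new=(2,17) → blocked by [3,9]×[13,18], reject
17. q=(26,30) nearest=3 d=16 new=(17,19) → blocked by [14,17]×[14,17], reject
18. q=(12,30) nearest=3 d=16 new=(12,19) → add node 10 parent=3 cost=20
19. q=(4,27) nearest=10 d=8 new=(7,24) → add node 11 parent=10 cost=25
20. q=(26,30) nearest=10 d=14 new=(17,24) → add node 12 parent=10 cost=25
21. q=(7,8) nearest=4 d=2 new=(7,8) → add node 13 parent=4 cost=12
22. q=(9,16) nearest=3 d=3 new=(9,16) → blocked by [3,9]×[13,18], reject
23. q=(4,26) nearest=11 d=3 new=(4,26) → add node 14 parent=11 cost=28
24. q=(6,29) nearest=14 d=3 new=(6,29) → add node 15 parent=14 cost=31
25. q=(7,24) nearest=11 d=0 → coincident, reject
26. q=(5,31) nearest=15 d=2 new=(5,31) → add node 16 parent=15 cost=33
27. q=(10,9) nearest=2 d=1 new=(10,9) → add node 17 parent=2 cost=11
28. q=(24,14) nearest=7 d=7 new=(22,14) → blocked by [22,25]×[12,16], reject
29. q=(15,2) nearest=8 d=5 new=(15,2) → add node 18 parent=8 cost=29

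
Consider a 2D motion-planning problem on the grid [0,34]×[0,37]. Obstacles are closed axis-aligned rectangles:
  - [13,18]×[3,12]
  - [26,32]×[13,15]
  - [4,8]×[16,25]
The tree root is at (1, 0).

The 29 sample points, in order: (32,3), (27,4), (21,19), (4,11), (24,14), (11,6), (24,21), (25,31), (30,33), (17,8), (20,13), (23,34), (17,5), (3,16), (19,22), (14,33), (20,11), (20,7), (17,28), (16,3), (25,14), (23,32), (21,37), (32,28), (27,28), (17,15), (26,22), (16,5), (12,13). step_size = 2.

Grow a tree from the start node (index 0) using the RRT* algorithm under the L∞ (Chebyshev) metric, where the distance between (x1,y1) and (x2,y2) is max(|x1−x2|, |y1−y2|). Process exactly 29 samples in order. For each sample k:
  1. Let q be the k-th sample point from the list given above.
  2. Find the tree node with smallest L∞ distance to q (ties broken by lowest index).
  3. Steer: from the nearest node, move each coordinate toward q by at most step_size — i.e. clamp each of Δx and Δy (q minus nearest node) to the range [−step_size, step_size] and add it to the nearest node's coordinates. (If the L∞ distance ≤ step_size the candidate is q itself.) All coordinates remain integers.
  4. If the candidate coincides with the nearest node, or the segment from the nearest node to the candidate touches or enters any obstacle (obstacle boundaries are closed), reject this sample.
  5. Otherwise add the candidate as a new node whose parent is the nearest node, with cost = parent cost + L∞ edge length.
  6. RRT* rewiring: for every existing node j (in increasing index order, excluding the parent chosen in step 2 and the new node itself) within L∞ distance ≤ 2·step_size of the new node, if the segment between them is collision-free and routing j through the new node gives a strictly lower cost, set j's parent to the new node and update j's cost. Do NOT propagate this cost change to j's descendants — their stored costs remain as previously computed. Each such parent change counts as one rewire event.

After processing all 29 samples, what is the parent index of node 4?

1. q=(32,3) nearest=0 d=31 new=(3,2) → add node 1 parent=0 cost=2
2. q=(27,4) nearest=1 d=24 new=(5,4) → add node 2 parent=1 cost=4
3. q=(21,19) nearest=2 d=16 new=(7,6) → add node 3 parent=2 cost=6
4. q=(4,11) nearest=3 d=5 new=(5,8) → add node 4 parent=3 cost=8
5. q=(24,14) nearest=3 d=17 new=(9,8) → add node 5 parent=3 cost=8
6. q=(11,6) nearest=5 d=2 new=(11,6) → add node 6 parent=5 cost=10
7. q=(24,21) nearest=5 d=15 new=(11,10) → add node 7 parent=5 cost=10
8. q=(25,31) nearest=7 d=21 new=(13,12) → blocked by [13,18]×[3,12], reject
9. q=(30,33) nearest=7 d=23 new=(13,12) → blocked by [13,18]×[3,12], reject
10. q=(17,8) nearest=6 d=6 new=(13,8) → blocked by [13,18]×[3,12], reject
11. q=(20,13) nearest=6 d=9 new=(13,8) → blocked by [13,18]×[3,12], reject
12. q=(23,34) nearest=7 d=24 new=(13,12) → blocked by [13,18]×[3,12], reject
13. q=(17,5) nearest=6 d=6 new=(13,5) → blocked by [13,18]×[3,12], reject
14. q=(3,16) nearest=4 d=8 new=(3,10) → add node 8 parent=4 cost=10
15. q=(19,22) nearest=7 d=12 new=(13,12) → blocked by [13,18]×[3,12], reject
16. q=(14,33) nearest=7 d=23 new=(13,12) → blocked by [13,18]×[3,12], reject
17. q=(20,11) nearest=6 d=9 new=(13,8) → blocked by [13,18]×[3,12], reject
18. q=(20,7) nearest=6 d=9 new=(13,7) → blocked by [13,18]×[3,12], reject
19. q=(17,28) nearest=7 d=18 new=(13,12) → blocked by [13,18]×[3,12], reject
20. q=(16,3) nearest=6 d=5 new=(13,4) → blocked by [13,18]×[3,12], reject
21. q=(25,14) nearest=6 d=14 new=(13,8) → blocked by [13,18]×[3,12], reject
22. q=(23,32) nearest=7 d=22 new=(13,12) → blocked by [13,18]×[3,12], reject
23. q=(21,37) nearest=7 d=27 new=(13,12) → blocked by [13,18]×[3,12], reject
24. q=(32,28) nearest=7 d=21 new=(13,12) → blocked by [13,18]×[3,12], reject
25. q=(27,28) nearest=7 d=18 new=(13,12) → blocked by [13,18]×[3,12], reject
26. q=(17,15) nearest=7 d=6 new=(13,12) → blocked by [13,18]×[3,12], reject
27. q=(26,22) nearest=7 d=15 new=(13,12) → blocked by [13,18]×[3,12], reject
28. q=(16,5) nearest=6 d=5 new=(13,5) → blocked by [13,18]×[3,12], reject
29. q=(12,13) nearest=7 d=3 new=(12,12) → add node 9 parent=7 cost=12

Parent of node 4: 3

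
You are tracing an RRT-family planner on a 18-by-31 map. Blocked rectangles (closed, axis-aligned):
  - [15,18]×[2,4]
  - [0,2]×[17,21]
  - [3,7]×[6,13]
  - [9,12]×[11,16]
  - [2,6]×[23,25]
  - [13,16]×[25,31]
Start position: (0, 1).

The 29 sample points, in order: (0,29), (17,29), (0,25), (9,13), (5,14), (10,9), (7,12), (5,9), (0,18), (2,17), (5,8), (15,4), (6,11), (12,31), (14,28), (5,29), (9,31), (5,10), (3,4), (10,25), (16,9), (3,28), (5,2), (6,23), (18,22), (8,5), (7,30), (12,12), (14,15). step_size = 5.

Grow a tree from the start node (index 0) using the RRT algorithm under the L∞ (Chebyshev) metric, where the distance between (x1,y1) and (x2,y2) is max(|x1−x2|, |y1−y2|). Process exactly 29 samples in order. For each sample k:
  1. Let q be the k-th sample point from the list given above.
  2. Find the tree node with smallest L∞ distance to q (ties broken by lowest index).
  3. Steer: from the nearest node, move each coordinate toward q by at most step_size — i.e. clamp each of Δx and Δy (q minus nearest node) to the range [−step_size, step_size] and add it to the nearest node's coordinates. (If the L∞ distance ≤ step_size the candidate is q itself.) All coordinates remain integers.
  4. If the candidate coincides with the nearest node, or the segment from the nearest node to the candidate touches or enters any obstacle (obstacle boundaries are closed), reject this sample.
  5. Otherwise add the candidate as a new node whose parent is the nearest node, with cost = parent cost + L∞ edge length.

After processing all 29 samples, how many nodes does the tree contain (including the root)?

Node count: 10

1. q=(0,29) nearest=0 d=28 new=(0,6) → add node 1 parent=0 cost=5
2. q=(17,29) nearest=1 d=23 new=(5,11) → blocked by [3,7]×[6,13], reject
3. q=(0,25) nearest=1 d=19 new=(0,11) → add node 2 parent=1 cost=10
4. q=(9,13) nearest=1 d=9 new=(5,11) → blocked by [3,7]×[6,13], reject
5. q=(5,14) nearest=2 d=5 new=(5,14) → blocked by [3,7]×[6,13], reject
6. q=(10,9) nearest=0 d=10 new=(5,6) → blocked by [3,7]×[6,13], reject
7. q=(7,12) nearest=1 d=7 new=(5,11) → blocked by [3,7]×[6,13], reject
8. q=(5,9) nearest=1 d=5 new=(5,9) → blocked by [3,7]×[6,13], reject
9. q=(0,18) nearest=2 d=7 new=(0,16) → add node 3 parent=2 cost=15
10. q=(2,17) nearest=3 d=2 new=(2,17) → blocked by [0,2]×[17,21], reject
11. q=(5,8) nearest=1 d=5 new=(5,8) → blocked by [3,7]×[6,13], reject
12. q=(15,4) nearest=0 d=15 new=(5,4) → add node 4 parent=0 cost=5
13. q=(6,11) nearest=1 d=6 new=(5,11) → blocked by [3,7]×[6,13], reject
14. q=(12,31) nearest=3 d=15 new=(5,21) → blocked by [0,2]×[17,21], reject
15. q=(14,28) nearest=3 d=14 new=(5,21) → blocked by [0,2]×[17,21], reject
16. q=(5,29) nearest=3 d=13 new=(5,21) → blocked by [0,2]×[17,21], reject
17. q=(9,31) nearest=3 d=15 new=(5,21) → blocked by [0,2]×[17,21], reject
18. q=(5,10) nearest=1 d=5 new=(5,10) → blocked by [3,7]×[6,13], reject
19. q=(3,4) nearest=4 d=2 new=(3,4) → add node 5 parent=4 cost=7
20. q=(10,25) nearest=3 d=10 new=(5,21) → blocked by [0,2]×[17,21], reject
21. q=(16,9) nearest=4 d=11 new=(10,9) → blocked by [3,7]×[6,13], reject
22. q=(3,28) nearest=3 d=12 new=(3,21) → blocked by [0,2]×[17,21], reject
23. q=(5,2) nearest=4 d=2 new=(5,2) → add node 6 parent=4 cost=7
24. q=(6,23) nearest=3 d=7 new=(5,21) → blocked by [0,2]×[17,21], reject
25. q=(18,22) nearest=1 d=18 new=(5,11) → blocked by [3,7]×[6,13], reject
26. q=(8,5) nearest=4 d=3 new=(8,5) → add node 7 parent=4 cost=8
27. q=(7,30) nearest=3 d=14 new=(5,21) → blocked by [0,2]×[17,21], reject
28. q=(12,12) nearest=7 d=7 new=(12,10) → add node 8 parent=7 cost=13
29. q=(14,15) nearest=8 d=5 new=(14,15) → add node 9 parent=8 cost=18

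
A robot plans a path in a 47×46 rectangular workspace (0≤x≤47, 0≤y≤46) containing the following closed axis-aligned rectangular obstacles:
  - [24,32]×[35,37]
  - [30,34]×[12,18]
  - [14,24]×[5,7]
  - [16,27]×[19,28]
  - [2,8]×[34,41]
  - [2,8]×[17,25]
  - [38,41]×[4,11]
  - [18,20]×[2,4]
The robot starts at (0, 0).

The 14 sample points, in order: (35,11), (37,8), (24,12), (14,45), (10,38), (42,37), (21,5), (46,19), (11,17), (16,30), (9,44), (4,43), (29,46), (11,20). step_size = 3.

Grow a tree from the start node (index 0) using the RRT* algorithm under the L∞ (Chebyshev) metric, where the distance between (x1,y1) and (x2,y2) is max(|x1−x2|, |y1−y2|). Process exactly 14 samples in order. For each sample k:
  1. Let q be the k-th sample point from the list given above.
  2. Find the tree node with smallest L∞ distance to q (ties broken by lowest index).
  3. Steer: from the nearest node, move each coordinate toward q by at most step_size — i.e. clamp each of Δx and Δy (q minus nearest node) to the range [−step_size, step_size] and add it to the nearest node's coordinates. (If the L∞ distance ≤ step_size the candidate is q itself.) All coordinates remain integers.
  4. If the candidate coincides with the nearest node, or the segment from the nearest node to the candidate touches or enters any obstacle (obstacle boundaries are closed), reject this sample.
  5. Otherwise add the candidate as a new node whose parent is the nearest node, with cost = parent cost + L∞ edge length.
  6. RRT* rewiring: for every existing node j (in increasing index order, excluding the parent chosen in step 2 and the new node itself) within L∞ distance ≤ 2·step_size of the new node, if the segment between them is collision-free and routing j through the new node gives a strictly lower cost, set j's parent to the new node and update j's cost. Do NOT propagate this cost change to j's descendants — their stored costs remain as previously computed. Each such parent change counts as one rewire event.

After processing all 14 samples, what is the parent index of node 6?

1. q=(35,11) nearest=0 d=35 new=(3,3) → add node 1 parent=0 cost=3
2. q=(37,8) nearest=1 d=34 new=(6,6) → add node 2 parent=1 cost=6
3. q=(24,12) nearest=2 d=18 new=(9,9) → add node 3 parent=2 cost=9
4. q=(14,45) nearest=3 d=36 new=(12,12) → add node 4 parent=3 cost=12
5. q=(10,38) nearest=4 d=26 new=(10,15) → add node 5 parent=4 cost=15
6. q=(42,37) nearest=4 d=30 new=(15,15) → add node 6 parent=4 cost=15
7. q=(21,5) nearest=4 d=9 new=(15,9) → add node 7 parent=4 cost=15
8. q=(46,19) nearest=6 d=31 new=(18,18) → add node 8 parent=6 cost=18
9. q=(11,17) nearest=5 d=2 new=(11,17) → add node 9 parent=5 cost=17
10. q=(16,30) nearest=8 d=12 new=(16,21) → blocked by [16,27]×[19,28], reject
11. q=(9,44) nearest=8 d=26 new=(15,21) → blocked by [16,27]×[19,28], reject
12. q=(4,43) nearest=8 d=25 new=(15,21) → blocked by [16,27]×[19,28], reject
13. q=(29,46) nearest=8 d=28 new=(21,21) → blocked by [16,27]×[19,28], reject
14. q=(11,20) nearest=9 d=3 new=(11,20) → add node 10 parent=9 cost=20

Parent of node 6: 4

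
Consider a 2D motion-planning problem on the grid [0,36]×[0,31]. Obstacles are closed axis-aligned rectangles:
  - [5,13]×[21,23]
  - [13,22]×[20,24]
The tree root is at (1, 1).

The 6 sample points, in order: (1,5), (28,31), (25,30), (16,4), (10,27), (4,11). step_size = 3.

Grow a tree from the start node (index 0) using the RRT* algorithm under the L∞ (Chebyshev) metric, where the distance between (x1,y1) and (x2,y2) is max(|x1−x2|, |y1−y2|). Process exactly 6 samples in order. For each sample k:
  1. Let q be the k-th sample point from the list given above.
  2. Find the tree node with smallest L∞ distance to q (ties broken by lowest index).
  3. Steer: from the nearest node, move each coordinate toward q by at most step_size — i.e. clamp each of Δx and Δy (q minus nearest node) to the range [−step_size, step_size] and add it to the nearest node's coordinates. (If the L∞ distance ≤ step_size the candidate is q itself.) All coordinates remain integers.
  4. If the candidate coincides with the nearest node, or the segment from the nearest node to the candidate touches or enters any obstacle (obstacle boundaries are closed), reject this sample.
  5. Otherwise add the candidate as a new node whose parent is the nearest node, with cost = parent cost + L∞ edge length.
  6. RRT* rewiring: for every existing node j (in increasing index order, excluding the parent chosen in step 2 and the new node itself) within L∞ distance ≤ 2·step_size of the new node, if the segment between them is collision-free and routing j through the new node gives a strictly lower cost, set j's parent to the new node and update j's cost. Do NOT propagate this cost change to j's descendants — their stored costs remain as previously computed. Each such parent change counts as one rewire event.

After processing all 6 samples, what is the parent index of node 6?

Parent of node 6: 3

1. q=(1,5) nearest=0 d=4 new=(1,4) → add node 1 parent=0 cost=3
2. q=(28,31) nearest=1 d=27 new=(4,7) → add node 2 parent=1 cost=6
3. q=(25,30) nearest=2 d=23 new=(7,10) → add node 3 parent=2 cost=9
4. q=(16,4) nearest=3 d=9 new=(10,7) → add node 4 parent=3 cost=12
5. q=(10,27) nearest=3 d=17 new=(10,13) → add node 5 parent=3 cost=12
6. q=(4,11) nearest=3 d=3 new=(4,11) → add node 6 parent=3 cost=12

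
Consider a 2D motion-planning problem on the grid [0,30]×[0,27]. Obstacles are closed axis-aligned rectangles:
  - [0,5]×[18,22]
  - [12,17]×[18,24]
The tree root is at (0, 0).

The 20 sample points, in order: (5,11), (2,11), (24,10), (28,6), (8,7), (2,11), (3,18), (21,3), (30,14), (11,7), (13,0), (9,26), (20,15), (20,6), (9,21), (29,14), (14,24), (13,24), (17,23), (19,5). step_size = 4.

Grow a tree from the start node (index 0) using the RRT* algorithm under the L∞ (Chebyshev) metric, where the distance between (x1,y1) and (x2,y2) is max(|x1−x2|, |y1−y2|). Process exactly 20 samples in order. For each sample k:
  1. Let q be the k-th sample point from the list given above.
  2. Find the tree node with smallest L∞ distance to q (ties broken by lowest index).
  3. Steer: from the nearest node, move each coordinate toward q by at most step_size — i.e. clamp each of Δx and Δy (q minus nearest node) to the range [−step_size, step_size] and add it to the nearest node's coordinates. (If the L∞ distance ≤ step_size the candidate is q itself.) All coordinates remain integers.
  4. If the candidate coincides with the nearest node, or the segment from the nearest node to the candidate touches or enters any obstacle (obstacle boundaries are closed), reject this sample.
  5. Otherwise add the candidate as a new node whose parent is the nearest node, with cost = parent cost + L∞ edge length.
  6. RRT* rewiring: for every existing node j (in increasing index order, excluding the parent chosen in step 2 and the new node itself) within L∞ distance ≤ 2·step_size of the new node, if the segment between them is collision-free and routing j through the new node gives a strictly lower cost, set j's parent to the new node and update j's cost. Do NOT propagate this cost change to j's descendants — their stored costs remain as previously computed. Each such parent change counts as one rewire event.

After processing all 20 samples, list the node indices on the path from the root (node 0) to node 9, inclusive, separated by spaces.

Path: 0 1 3 4 8 9

1. q=(5,11) nearest=0 d=11 new=(4,4) → add node 1 parent=0 cost=4
2. q=(2,11) nearest=1 d=7 new=(2,8) → add node 2 parent=1 cost=8
3. q=(24,10) nearest=1 d=20 new=(8,8) → add node 3 parent=1 cost=8
4. q=(28,6) nearest=3 d=20 new=(12,6) → add node 4 parent=3 cost=12
5. q=(8,7) nearest=3 d=1 new=(8,7) → add node 5 parent=3 cost=9
6. q=(2,11) nearest=2 d=3 new=(2,11) → add node 6 parent=2 cost=11
7. q=(3,18) nearest=6 d=7 new=(3,15) → add node 7 parent=6 cost=15
8. q=(21,3) nearest=4 d=9 new=(16,3) → add node 8 parent=4 cost=16
9. q=(30,14) nearest=8 d=14 new=(20,7) → add node 9 parent=8 cost=20
10. q=(11,7) nearest=4 d=1 new=(11,7) → add node 10 parent=4 cost=13
11. q=(13,0) nearest=8 d=3 new=(13,0) → add node 11 parent=8 cost=19
12. q=(9,26) nearest=7 d=11 new=(7,19) → add node 12 parent=7 cost=19
13. q=(20,15) nearest=9 d=8 new=(20,11) → add node 13 parent=9 cost=24
14. q=(20,6) nearest=9 d=1 new=(20,6) → add node 14 parent=9 cost=21
15. q=(9,21) nearest=12 d=2 new=(9,21) → add node 15 parent=12 cost=21
16. q=(29,14) nearest=9 d=9 new=(24,11) → add node 16 parent=9 cost=24
17. q=(14,24) nearest=15 d=5 new=(13,24) → blocked by [12,17]×[18,24], reject
18. q=(13,24) nearest=15 d=4 new=(13,24) → blocked by [12,17]×[18,24], reject
19. q=(17,23) nearest=15 d=8 new=(13,23) → blocked by [12,17]×[18,24], reject
20. q=(19,5) nearest=14 d=1 new=(19,5) → add node 17 parent=14 cost=22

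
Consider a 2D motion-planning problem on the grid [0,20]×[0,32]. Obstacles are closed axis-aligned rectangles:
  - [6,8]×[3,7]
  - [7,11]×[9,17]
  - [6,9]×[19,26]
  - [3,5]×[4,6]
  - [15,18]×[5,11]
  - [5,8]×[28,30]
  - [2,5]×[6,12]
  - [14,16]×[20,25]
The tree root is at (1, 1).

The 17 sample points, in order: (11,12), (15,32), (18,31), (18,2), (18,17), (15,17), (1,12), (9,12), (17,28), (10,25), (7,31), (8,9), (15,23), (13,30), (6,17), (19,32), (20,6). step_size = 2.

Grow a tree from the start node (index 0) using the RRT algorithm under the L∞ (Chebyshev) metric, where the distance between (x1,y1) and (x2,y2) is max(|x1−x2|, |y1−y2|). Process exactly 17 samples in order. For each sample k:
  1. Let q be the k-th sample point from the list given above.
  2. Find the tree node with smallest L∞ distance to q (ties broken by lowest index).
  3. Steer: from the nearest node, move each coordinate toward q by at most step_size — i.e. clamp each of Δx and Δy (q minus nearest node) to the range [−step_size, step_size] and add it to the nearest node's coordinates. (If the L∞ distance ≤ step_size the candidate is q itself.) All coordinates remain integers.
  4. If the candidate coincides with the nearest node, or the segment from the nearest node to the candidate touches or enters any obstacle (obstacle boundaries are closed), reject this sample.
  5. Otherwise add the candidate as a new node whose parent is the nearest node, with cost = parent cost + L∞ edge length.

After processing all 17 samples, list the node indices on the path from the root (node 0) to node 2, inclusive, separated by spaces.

Path: 0 1 2

1. q=(11,12) nearest=0 d=11 new=(3,3) → add node 1 parent=0 cost=2
2. q=(15,32) nearest=1 d=29 new=(5,5) → blocked by [3,5]×[4,6], reject
3. q=(18,31) nearest=1 d=28 new=(5,5) → blocked by [3,5]×[4,6], reject
4. q=(18,2) nearest=1 d=15 new=(5,2) → add node 2 parent=1 cost=4
5. q=(18,17) nearest=1 d=15 new=(5,5) → blocked by [3,5]×[4,6], reject
6. q=(15,17) nearest=1 d=14 new=(5,5) → blocked by [3,5]×[4,6], reject
7. q=(1,12) nearest=1 d=9 new=(1,5) → add node 3 parent=1 cost=4
8. q=(9,12) nearest=3 d=8 new=(3,7) → blocked by [2,5]×[6,12], reject
9. q=(17,28) nearest=3 d=23 new=(3,7) → blocked by [2,5]×[6,12], reject
10. q=(10,25) nearest=3 d=20 new=(3,7) → blocked by [2,5]×[6,12], reject
11. q=(7,31) nearest=3 d=26 new=(3,7) → blocked by [2,5]×[6,12], reject
12. q=(8,9) nearest=1 d=6 new=(5,5) → blocked by [3,5]×[4,6], reject
13. q=(15,23) nearest=3 d=18 new=(3,7) → blocked by [2,5]×[6,12], reject
14. q=(13,30) nearest=3 d=25 new=(3,7) → blocked by [2,5]×[6,12], reject
15. q=(6,17) nearest=3 d=12 new=(3,7) → blocked by [2,5]×[6,12], reject
16. q=(19,32) nearest=3 d=27 new=(3,7) → blocked by [2,5]×[6,12], reject
17. q=(20,6) nearest=2 d=15 new=(7,4) → blocked by [6,8]×[3,7], reject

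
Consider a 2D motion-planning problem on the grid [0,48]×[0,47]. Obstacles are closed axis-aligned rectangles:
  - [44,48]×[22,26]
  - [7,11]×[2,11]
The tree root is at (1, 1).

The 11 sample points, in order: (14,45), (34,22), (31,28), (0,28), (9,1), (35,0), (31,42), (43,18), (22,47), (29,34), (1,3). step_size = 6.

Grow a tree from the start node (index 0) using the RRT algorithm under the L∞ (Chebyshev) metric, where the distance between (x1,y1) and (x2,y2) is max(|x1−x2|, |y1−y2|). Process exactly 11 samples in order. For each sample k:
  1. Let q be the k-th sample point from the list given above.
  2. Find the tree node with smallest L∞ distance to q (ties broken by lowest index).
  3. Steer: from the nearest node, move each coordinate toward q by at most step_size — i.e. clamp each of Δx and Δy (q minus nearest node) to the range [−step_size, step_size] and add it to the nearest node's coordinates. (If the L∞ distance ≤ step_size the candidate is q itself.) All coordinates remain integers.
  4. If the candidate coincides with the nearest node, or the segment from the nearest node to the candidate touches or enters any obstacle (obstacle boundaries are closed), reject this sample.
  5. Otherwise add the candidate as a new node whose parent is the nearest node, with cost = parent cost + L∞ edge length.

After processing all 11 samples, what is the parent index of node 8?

1. q=(14,45) nearest=0 d=44 new=(7,7) → blocked by [7,11]×[2,11], reject
2. q=(34,22) nearest=0 d=33 new=(7,7) → blocked by [7,11]×[2,11], reject
3. q=(31,28) nearest=0 d=30 new=(7,7) → blocked by [7,11]×[2,11], reject
4. q=(0,28) nearest=0 d=27 new=(0,7) → add node 1 parent=0 cost=6
5. q=(9,1) nearest=0 d=8 new=(7,1) → add node 2 parent=0 cost=6
6. q=(35,0) nearest=2 d=28 new=(13,0) → add node 3 parent=2 cost=12
7. q=(31,42) nearest=1 d=35 new=(6,13) → add node 4 parent=1 cost=12
8. q=(43,18) nearest=3 d=30 new=(19,6) → add node 5 parent=3 cost=18
9. q=(22,47) nearest=4 d=34 new=(12,19) → add node 6 parent=4 cost=18
10. q=(29,34) nearest=6 d=17 new=(18,25) → add node 7 parent=6 cost=24
11. q=(1,3) nearest=0 d=2 new=(1,3) → add node 8 parent=0 cost=2

Parent of node 8: 0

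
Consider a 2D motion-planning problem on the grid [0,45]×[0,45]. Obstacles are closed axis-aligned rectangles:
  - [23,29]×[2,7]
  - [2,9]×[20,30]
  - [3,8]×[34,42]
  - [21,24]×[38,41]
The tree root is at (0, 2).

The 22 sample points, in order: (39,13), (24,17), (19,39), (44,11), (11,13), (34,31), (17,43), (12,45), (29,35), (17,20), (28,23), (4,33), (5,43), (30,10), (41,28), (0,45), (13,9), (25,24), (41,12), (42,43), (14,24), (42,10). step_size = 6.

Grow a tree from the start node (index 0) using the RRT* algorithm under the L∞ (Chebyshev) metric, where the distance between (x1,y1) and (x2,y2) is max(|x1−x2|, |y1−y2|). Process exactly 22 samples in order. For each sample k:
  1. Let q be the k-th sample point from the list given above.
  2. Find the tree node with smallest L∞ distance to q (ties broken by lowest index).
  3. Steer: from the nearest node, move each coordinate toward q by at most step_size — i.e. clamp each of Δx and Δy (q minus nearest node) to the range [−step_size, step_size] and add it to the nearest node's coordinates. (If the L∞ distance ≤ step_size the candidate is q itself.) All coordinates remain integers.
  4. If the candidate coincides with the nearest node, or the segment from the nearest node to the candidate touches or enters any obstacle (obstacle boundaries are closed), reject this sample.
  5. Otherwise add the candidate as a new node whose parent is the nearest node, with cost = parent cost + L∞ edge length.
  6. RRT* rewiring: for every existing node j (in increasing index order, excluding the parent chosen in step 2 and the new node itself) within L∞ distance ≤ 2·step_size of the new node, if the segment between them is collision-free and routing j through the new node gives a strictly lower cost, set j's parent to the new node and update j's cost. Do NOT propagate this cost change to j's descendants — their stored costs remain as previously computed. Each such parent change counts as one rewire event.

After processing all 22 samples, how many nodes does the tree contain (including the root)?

1. q=(39,13) nearest=0 d=39 new=(6,8) → add node 1 parent=0 cost=6
2. q=(24,17) nearest=1 d=18 new=(12,14) → add node 2 parent=1 cost=12
3. q=(19,39) nearest=2 d=25 new=(18,20) → add node 3 parent=2 cost=18
4. q=(44,11) nearest=3 d=26 new=(24,14) → add node 4 parent=3 cost=24
5. q=(11,13) nearest=2 d=1 new=(11,13) → add node 5 parent=2 cost=13
6. q=(34,31) nearest=3 d=16 new=(24,26) → add node 6 parent=3 cost=24
7. q=(17,43) nearest=6 d=17 new=(18,32) → add node 7 parent=6 cost=30
8. q=(12,45) nearest=7 d=13 new=(12,38) → add node 8 parent=7 cost=36
9. q=(29,35) nearest=6 d=9 new=(29,32) → add node 9 parent=6 cost=30
10. q=(17,20) nearest=3 d=1 new=(17,20) → add node 10 parent=3 cost=19
11. q=(28,23) nearest=6 d=4 new=(28,23) → add node 11 parent=6 cost=28
12. q=(4,33) nearest=8 d=8 new=(6,33) → blocked by [3,8]×[34,42], reject
13. q=(5,43) nearest=8 d=7 new=(6,43) → blocked by [3,8]×[34,42], reject
14. q=(30,10) nearest=4 d=6 new=(30,10) → add node 12 parent=4 cost=30
15. q=(41,28) nearest=9 d=12 new=(35,28) → add node 13 parent=9 cost=36
16. q=(0,45) nearest=8 d=12 new=(6,44) → blocked by [3,8]×[34,42], reject
17. q=(13,9) nearest=5 d=4 new=(13,9) → add node 14 parent=5 cost=17
18. q=(25,24) nearest=6 d=2 new=(25,24) → add node 15 parent=6 cost=26
19. q=(41,12) nearest=12 d=11 new=(36,12) → add node 16 parent=12 cost=36
20. q=(42,43) nearest=9 d=13 new=(35,38) → add node 17 parent=9 cost=36
21. q=(14,24) nearest=3 d=4 new=(14,24) → add node 18 parent=3 cost=22
22. q=(42,10) nearest=16 d=6 new=(42,10) → add node 19 parent=16 cost=42

Node count: 20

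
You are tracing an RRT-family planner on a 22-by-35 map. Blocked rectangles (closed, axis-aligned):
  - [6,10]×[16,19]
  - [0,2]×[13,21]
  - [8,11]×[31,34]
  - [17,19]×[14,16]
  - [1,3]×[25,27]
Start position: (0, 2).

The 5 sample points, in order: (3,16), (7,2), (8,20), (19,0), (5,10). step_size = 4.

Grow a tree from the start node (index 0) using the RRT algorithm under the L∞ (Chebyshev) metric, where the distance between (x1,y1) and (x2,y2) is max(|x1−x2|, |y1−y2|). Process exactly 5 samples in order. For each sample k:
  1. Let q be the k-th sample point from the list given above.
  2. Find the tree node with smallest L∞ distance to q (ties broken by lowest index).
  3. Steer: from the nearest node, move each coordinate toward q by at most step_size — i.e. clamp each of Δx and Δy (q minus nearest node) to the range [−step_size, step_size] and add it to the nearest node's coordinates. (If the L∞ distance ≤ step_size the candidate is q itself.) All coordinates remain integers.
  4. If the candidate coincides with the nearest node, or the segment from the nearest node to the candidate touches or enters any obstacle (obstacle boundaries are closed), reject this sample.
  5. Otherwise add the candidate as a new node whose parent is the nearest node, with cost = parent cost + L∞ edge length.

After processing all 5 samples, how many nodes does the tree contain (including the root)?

Node count: 6

1. q=(3,16) nearest=0 d=14 new=(3,6) → add node 1 parent=0 cost=4
2. q=(7,2) nearest=1 d=4 new=(7,2) → add node 2 parent=1 cost=8
3. q=(8,20) nearest=1 d=14 new=(7,10) → add node 3 parent=1 cost=8
4. q=(19,0) nearest=2 d=12 new=(11,0) → add node 4 parent=2 cost=12
5. q=(5,10) nearest=3 d=2 new=(5,10) → add node 5 parent=3 cost=10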